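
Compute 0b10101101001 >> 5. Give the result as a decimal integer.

x = 10101101001
shift right by 5 → 00000101011 = 43
(equivalently, floor(1385 / 32))

43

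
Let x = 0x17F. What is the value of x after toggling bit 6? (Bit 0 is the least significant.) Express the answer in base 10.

x = 000101111111
bit 6 is currently 1; toggle it via x ^ (1 << 6) = x ^ 64
→ 000100111111 = 319

319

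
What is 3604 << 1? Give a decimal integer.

7208

3604 = 0111000010100
shift left by 1 → 1110000101000 = 7208
(equivalently, 3604 × 2^1 = 3604 × 2)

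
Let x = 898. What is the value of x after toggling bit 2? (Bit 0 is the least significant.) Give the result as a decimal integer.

x = 0001110000010
bit 2 is currently 0; toggle it via x ^ (1 << 2) = x ^ 4
→ 0001110000110 = 902

902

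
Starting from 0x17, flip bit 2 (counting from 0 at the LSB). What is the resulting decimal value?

x = 00010111
bit 2 is currently 1; toggle it via x ^ (1 << 2) = x ^ 4
→ 00010011 = 19

19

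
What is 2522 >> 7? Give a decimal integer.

2522 = 100111011010
shift right by 7 → 000000010011 = 19
(equivalently, floor(2522 / 128))

19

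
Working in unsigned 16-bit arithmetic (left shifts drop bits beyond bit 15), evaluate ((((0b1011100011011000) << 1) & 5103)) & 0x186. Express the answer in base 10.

0b1011100011011000 = 1011100011011000
→ << 1 (mod 2^16) → 0111000110110000 = 29104
5103 = 0001001111101111
→ & → 0001000110100000 = 4512
0x186 = 0000000110000110
→ & → 0000000110000000 = 384

384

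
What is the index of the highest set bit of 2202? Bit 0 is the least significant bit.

11

2202 = 100010011010
The topmost 1 is at position 11 (since 2^11 = 2048 ≤ 2202 < 4096).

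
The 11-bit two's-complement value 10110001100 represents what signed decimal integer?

pattern = 10110001100 (MSB is 1 ⇒ negative)
Invert: 01001110011, add 1 → 01001110100 = 628, so the value is -628.
(Equivalently: 1420 - 2^11 = 1420 - 2048 = -628.)

-628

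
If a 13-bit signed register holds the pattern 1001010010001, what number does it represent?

pattern = 1001010010001 (MSB is 1 ⇒ negative)
Invert: 0110101101110, add 1 → 0110101101111 = 3439, so the value is -3439.
(Equivalently: 4753 - 2^13 = 4753 - 8192 = -3439.)

-3439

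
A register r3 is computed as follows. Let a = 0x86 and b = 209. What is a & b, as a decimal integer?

128

0x86 = 10000110
209 = 11010001
AND → 10000000 = 128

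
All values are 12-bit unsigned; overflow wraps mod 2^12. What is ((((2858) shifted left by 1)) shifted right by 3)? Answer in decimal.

202

2858 = 101100101010
→ shifted left by 1 (mod 2^12) → 011001010100 = 1620
→ shifted right by 3 → 000011001010 = 202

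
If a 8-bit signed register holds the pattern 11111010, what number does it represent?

-6

pattern = 11111010 (MSB is 1 ⇒ negative)
Invert: 00000101, add 1 → 00000110 = 6, so the value is -6.
(Equivalently: 250 - 2^8 = 250 - 256 = -6.)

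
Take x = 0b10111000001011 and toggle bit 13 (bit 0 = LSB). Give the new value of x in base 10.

x = 10111000001011
bit 13 is currently 1; toggle it via x ^ (1 << 13) = x ^ 8192
→ 00111000001011 = 3595

3595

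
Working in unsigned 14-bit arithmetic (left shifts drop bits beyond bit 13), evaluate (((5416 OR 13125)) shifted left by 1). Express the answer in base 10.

11994

5416 = 01010100101000
13125 = 11001101000101
→ OR → 11011101101101 = 14189
→ shifted left by 1 (mod 2^14) → 10111011011010 = 11994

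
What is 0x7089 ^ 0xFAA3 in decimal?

0x7089 = 0111000010001001
0xFAA3 = 1111101010100011
XOR → 1000101000101010 = 35370

35370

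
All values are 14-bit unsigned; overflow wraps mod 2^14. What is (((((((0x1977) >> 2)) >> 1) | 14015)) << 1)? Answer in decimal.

12158

0x1977 = 01100101110111
→ >> 2 → 00011001011101 = 1629
→ >> 1 → 00001100101110 = 814
14015 = 11011010111111
→ | → 11011110111111 = 14271
→ << 1 (mod 2^14) → 10111101111110 = 12158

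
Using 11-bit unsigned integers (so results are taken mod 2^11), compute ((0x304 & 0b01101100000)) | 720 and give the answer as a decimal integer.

976

0x304 = 01100000100
0b01101100000 = 01101100000
→ & → 01100000000 = 768
720 = 01011010000
→ | → 01111010000 = 976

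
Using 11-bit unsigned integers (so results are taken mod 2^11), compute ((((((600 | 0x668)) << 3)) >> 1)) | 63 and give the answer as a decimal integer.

511

600 = 01001011000
0x668 = 11001101000
→ | → 11001111000 = 1656
→ << 3 (mod 2^11) → 01111000000 = 960
→ >> 1 → 00111100000 = 480
63 = 00000111111
→ | → 00111111111 = 511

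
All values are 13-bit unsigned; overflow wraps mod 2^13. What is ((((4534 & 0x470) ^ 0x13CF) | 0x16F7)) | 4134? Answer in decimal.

4534 = 1000110110110
0x470 = 0010001110000
→ & → 0000000110000 = 48
0x13CF = 1001111001111
→ ^ → 1001111111111 = 5119
0x16F7 = 1011011110111
→ | → 1011111111111 = 6143
4134 = 1000000100110
→ | → 1011111111111 = 6143

6143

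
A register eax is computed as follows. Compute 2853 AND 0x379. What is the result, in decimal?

801

2853 = 101100100101
0x379 = 001101111001
AND → 001100100001 = 801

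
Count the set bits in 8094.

10

8094 = 1111110011110
Count the 1s: 1 + 1 + 1 + 1 + 1 + 1 + 1 + 1 + 1 + 1 = 10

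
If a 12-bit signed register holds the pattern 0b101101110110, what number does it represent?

-1162

pattern = 101101110110 (MSB is 1 ⇒ negative)
Invert: 010010001001, add 1 → 010010001010 = 1162, so the value is -1162.
(Equivalently: 2934 - 2^12 = 2934 - 4096 = -1162.)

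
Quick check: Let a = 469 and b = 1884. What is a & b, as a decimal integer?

340

469 = 00111010101
1884 = 11101011100
AND → 00101010100 = 340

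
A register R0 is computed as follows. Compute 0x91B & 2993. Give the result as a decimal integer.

0x91B = 100100011011
2993 = 101110110001
AND → 100100010001 = 2321

2321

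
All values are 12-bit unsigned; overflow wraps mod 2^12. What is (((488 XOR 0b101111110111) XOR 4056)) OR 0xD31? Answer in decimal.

3575

488 = 000111101000
0b101111110111 = 101111110111
→ XOR → 101000011111 = 2591
4056 = 111111011000
→ XOR → 010111000111 = 1479
0xD31 = 110100110001
→ OR → 110111110111 = 3575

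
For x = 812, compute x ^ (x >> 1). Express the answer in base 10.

x = 1100101100 = 812
x>>1 = 0110010110
XOR  = 1010111010 = 698
(x ^ (x >> 1) gives the standard binary-reflected Gray code of x.)

698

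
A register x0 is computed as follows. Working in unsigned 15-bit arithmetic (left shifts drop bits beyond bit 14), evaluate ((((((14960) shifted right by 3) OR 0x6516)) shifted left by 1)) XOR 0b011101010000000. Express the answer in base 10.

14960 = 011101001110000
→ shifted right by 3 → 000011101001110 = 1870
0x6516 = 110010100010110
→ OR → 110011101011110 = 26462
→ shifted left by 1 (mod 2^15) → 100111010111100 = 20156
0b011101010000000 = 011101010000000
→ XOR → 111010000111100 = 29756

29756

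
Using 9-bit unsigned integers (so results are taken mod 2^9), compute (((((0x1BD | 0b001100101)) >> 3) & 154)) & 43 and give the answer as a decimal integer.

0x1BD = 110111101
0b001100101 = 001100101
→ | → 111111101 = 509
→ >> 3 → 000111111 = 63
154 = 010011010
→ & → 000011010 = 26
43 = 000101011
→ & → 000001010 = 10

10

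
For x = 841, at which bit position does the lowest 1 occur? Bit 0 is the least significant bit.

841 = 1101001001
Trailing zeros: 0, so the lowest set bit is bit 0 (value 1).

0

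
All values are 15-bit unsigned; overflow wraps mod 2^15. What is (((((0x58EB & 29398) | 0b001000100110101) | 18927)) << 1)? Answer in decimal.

13310

0x58EB = 101100011101011
29398 = 111001011010110
→ & → 101000011000010 = 20674
0b001000100110101 = 001000100110101
→ | → 101000111110111 = 20983
18927 = 100100111101111
→ | → 101100111111111 = 23039
→ << 1 (mod 2^15) → 011001111111110 = 13310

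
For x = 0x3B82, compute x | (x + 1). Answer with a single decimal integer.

15235

x = 11101110000010 = 15234
x + 1 = 11101110000011
OR    = 11101110000011 = 15235
(x | (x + 1) sets the lowest cleared bit.)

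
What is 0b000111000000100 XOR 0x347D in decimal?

14969

a = 00111000000100
0x347D = 11010001111101
XOR → 11101001111001 = 14969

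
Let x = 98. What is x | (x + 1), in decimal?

x = 1100010 = 98
x + 1 = 1100011
OR    = 1100011 = 99
(x | (x + 1) sets the lowest cleared bit.)

99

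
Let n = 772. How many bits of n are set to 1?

3

772 = 1100000100
Count the 1s: 1 + 1 + 1 = 3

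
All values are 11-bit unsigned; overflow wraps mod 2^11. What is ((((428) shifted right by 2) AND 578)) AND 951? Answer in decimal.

2

428 = 00110101100
→ shifted right by 2 → 00001101011 = 107
578 = 01001000010
→ AND → 00001000010 = 66
951 = 01110110111
→ AND → 00000000010 = 2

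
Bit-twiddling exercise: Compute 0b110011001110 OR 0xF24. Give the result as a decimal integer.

4078

a = 110011001110
0xF24 = 111100100100
 OR → 111111101110 = 4078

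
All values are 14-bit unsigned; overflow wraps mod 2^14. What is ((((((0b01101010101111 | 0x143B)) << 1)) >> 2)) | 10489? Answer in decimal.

12287

0b01101010101111 = 01101010101111
0x143B = 01010000111011
→ | → 01111010111111 = 7871
→ << 1 (mod 2^14) → 11110101111110 = 15742
→ >> 2 → 00111101011111 = 3935
10489 = 10100011111001
→ | → 10111111111111 = 12287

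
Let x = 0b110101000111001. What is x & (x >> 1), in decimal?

x = 110101000111001 = 27193
x>>1 = 011010100011100
AND  = 010000000011000 = 8216
(x & (x >> 1) has a 1 wherever x has two consecutive 1 bits.)

8216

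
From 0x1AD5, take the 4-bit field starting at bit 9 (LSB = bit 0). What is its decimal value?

13

v = 1101011010101
Shift right by 9: 1101
Mask low 4 bits: 1101 = 13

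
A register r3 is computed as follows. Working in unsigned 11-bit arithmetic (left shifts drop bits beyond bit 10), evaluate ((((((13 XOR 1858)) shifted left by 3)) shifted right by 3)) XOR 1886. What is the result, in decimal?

13 = 00000001101
1858 = 11101000010
→ XOR → 11101001111 = 1871
→ shifted left by 3 (mod 2^11) → 01001111000 = 632
→ shifted right by 3 → 00001001111 = 79
1886 = 11101011110
→ XOR → 11100010001 = 1809

1809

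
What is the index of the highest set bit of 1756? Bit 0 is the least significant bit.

1756 = 11011011100
The topmost 1 is at position 10 (since 2^10 = 1024 ≤ 1756 < 2048).

10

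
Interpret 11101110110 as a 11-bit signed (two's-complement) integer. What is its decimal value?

-138

pattern = 11101110110 (MSB is 1 ⇒ negative)
Invert: 00010001001, add 1 → 00010001010 = 138, so the value is -138.
(Equivalently: 1910 - 2^11 = 1910 - 2048 = -138.)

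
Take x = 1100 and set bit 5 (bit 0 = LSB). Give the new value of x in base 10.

x = 10001001100
bit 5 is currently 0; set it via x | (1 << 5) = x | 32
→ 10001101100 = 1132

1132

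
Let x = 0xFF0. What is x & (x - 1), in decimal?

4064

x = 111111110000 = 4080
x - 1 = 111111101111
AND   = 111111100000 = 4064
(x & (x - 1) clears the lowest set bit of x.)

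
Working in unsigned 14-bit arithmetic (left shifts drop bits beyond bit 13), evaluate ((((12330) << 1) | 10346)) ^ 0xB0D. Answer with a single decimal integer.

12330 = 11000000101010
→ << 1 (mod 2^14) → 10000001010100 = 8276
10346 = 10100001101010
→ | → 10100001111110 = 10366
0xB0D = 00101100001101
→ ^ → 10001101110011 = 9075

9075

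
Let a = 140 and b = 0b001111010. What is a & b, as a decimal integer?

140 = 10001100
b = 01111010
AND → 00001000 = 8

8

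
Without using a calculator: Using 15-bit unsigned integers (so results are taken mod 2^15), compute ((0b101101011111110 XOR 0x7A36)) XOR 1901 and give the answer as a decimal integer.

10149

0b101101011111110 = 101101011111110
0x7A36 = 111101000110110
→ XOR → 010000011001000 = 8392
1901 = 000011101101101
→ XOR → 010011110100101 = 10149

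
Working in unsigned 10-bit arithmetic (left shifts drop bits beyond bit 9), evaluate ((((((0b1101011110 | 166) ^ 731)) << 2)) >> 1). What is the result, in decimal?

0b1101011110 = 1101011110
166 = 0010100110
→ | → 1111111110 = 1022
731 = 1011011011
→ ^ → 0100100101 = 293
→ << 2 (mod 2^10) → 0010010100 = 148
→ >> 1 → 0001001010 = 74

74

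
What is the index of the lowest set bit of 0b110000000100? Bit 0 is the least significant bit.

2

0b110000000100 = 110000000100
Trailing zeros: 2, so the lowest set bit is bit 2 (value 4).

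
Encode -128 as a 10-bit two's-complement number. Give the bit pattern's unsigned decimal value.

128 in 10 bits: 0010000000
Invert: 1101111111
Add 1:  1110000000 = 896
(Check: 2^10 - 128 = 1024 - 128 = 896.)

896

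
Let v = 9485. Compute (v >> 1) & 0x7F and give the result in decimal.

6

v = 010010100001101
Shift right by 1: 01001010000110
Mask low 7 bits: 0000110 = 6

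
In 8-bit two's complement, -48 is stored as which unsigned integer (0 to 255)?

48 in 8 bits: 00110000
Invert: 11001111
Add 1:  11010000 = 208
(Check: 2^8 - 48 = 256 - 48 = 208.)

208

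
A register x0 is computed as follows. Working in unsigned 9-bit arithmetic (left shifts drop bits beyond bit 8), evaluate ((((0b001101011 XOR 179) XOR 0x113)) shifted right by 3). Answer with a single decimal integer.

0b001101011 = 001101011
179 = 010110011
→ XOR → 011011000 = 216
0x113 = 100010011
→ XOR → 111001011 = 459
→ shifted right by 3 → 000111001 = 57

57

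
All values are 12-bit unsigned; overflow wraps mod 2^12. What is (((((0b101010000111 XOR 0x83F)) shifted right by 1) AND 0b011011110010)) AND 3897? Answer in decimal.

0b101010000111 = 101010000111
0x83F = 100000111111
→ XOR → 001010111000 = 696
→ shifted right by 1 → 000101011100 = 348
0b011011110010 = 011011110010
→ AND → 000001010000 = 80
3897 = 111100111001
→ AND → 000000010000 = 16

16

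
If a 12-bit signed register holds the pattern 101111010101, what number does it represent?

-1067

pattern = 101111010101 (MSB is 1 ⇒ negative)
Invert: 010000101010, add 1 → 010000101011 = 1067, so the value is -1067.
(Equivalently: 3029 - 2^12 = 3029 - 4096 = -1067.)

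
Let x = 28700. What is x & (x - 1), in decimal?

28696

x = 111000000011100 = 28700
x - 1 = 111000000011011
AND   = 111000000011000 = 28696
(x & (x - 1) clears the lowest set bit of x.)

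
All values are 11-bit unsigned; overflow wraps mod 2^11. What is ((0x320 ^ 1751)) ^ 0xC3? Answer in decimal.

1332

0x320 = 01100100000
1751 = 11011010111
→ ^ → 10111110111 = 1527
0xC3 = 00011000011
→ ^ → 10100110100 = 1332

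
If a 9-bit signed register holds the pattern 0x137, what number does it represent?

pattern = 100110111 (MSB is 1 ⇒ negative)
Invert: 011001000, add 1 → 011001001 = 201, so the value is -201.
(Equivalently: 311 - 2^9 = 311 - 512 = -201.)

-201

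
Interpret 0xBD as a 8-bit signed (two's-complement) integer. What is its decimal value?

-67

pattern = 10111101 (MSB is 1 ⇒ negative)
Invert: 01000010, add 1 → 01000011 = 67, so the value is -67.
(Equivalently: 189 - 2^8 = 189 - 256 = -67.)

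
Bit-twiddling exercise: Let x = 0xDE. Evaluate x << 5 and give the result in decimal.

0xDE = 0000011011110
shift left by 5 → 1101111000000 = 7104
(equivalently, 222 × 2^5 = 222 × 32)

7104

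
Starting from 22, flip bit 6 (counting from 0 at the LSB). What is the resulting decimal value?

86

x = 00010110
bit 6 is currently 0; toggle it via x ^ (1 << 6) = x ^ 64
→ 01010110 = 86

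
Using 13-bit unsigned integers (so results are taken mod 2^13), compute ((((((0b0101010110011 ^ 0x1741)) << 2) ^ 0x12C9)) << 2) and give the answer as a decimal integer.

0b0101010110011 = 0101010110011
0x1741 = 1011101000001
→ ^ → 1110111110010 = 7666
→ << 2 (mod 2^13) → 1011111001000 = 6088
0x12C9 = 1001011001001
→ ^ → 0010100000001 = 1281
→ << 2 (mod 2^13) → 1010000000100 = 5124

5124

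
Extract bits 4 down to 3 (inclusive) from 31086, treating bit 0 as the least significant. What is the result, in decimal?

v = 111100101101110
Shift right by 3: 111100101101
Mask low 2 bits: 01 = 1

1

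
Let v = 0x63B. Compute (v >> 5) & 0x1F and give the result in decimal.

v = 11000111011
Shift right by 5: 110001
Mask low 5 bits: 10001 = 17

17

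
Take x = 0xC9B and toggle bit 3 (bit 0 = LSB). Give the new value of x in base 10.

x = 00110010011011
bit 3 is currently 1; toggle it via x ^ (1 << 3) = x ^ 8
→ 00110010010011 = 3219

3219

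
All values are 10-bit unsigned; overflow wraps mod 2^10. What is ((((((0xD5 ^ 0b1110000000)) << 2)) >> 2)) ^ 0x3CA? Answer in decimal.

927

0xD5 = 0011010101
0b1110000000 = 1110000000
→ ^ → 1101010101 = 853
→ << 2 (mod 2^10) → 0101010100 = 340
→ >> 2 → 0001010101 = 85
0x3CA = 1111001010
→ ^ → 1110011111 = 927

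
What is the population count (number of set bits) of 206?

5

206 = 11001110
Count the 1s: 1 + 1 + 1 + 1 + 1 = 5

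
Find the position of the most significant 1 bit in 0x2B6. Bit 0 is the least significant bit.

9

0x2B6 = 1010110110
The topmost 1 is at position 9 (since 2^9 = 512 ≤ 694 < 1024).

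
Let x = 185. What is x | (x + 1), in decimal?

187

x = 10111001 = 185
x + 1 = 10111010
OR    = 10111011 = 187
(x | (x + 1) sets the lowest cleared bit.)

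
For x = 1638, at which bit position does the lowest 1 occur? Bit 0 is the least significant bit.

1638 = 11001100110
Trailing zeros: 1, so the lowest set bit is bit 1 (value 2).

1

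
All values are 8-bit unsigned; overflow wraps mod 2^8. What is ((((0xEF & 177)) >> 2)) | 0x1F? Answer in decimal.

0xEF = 11101111
177 = 10110001
→ & → 10100001 = 161
→ >> 2 → 00101000 = 40
0x1F = 00011111
→ | → 00111111 = 63

63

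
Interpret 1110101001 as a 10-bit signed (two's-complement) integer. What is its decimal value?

pattern = 1110101001 (MSB is 1 ⇒ negative)
Invert: 0001010110, add 1 → 0001010111 = 87, so the value is -87.
(Equivalently: 937 - 2^10 = 937 - 1024 = -87.)

-87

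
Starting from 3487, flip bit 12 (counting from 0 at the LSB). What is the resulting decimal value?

7583

x = 0110110011111
bit 12 is currently 0; toggle it via x ^ (1 << 12) = x ^ 4096
→ 1110110011111 = 7583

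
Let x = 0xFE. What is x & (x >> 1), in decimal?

x = 11111110 = 254
x>>1 = 01111111
AND  = 01111110 = 126
(x & (x >> 1) has a 1 wherever x has two consecutive 1 bits.)

126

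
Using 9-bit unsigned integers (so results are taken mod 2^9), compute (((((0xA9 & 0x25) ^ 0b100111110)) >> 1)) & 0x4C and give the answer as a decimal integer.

12

0xA9 = 010101001
0x25 = 000100101
→ & → 000100001 = 33
0b100111110 = 100111110
→ ^ → 100011111 = 287
→ >> 1 → 010001111 = 143
0x4C = 001001100
→ & → 000001100 = 12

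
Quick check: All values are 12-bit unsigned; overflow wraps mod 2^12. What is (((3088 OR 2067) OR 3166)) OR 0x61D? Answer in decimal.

3088 = 110000010000
2067 = 100000010011
→ OR → 110000010011 = 3091
3166 = 110001011110
→ OR → 110001011111 = 3167
0x61D = 011000011101
→ OR → 111001011111 = 3679

3679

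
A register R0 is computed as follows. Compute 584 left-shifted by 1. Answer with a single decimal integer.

584 = 01001001000
shift left by 1 → 10010010000 = 1168
(equivalently, 584 × 2^1 = 584 × 2)

1168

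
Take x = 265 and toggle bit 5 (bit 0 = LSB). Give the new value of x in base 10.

297

x = 0100001001
bit 5 is currently 0; toggle it via x ^ (1 << 5) = x ^ 32
→ 0100101001 = 297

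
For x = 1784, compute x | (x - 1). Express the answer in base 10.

1791

x = 11011111000 = 1784
x - 1 = 11011110111
OR    = 11011111111 = 1791
(x | (x - 1) sets all bits below the lowest set bit.)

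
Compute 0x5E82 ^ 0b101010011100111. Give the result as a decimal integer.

0x5E82 = 101111010000010
b = 101010011100111
XOR → 000101001100101 = 2661

2661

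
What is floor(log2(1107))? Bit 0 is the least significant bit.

1107 = 10001010011
The topmost 1 is at position 10 (since 2^10 = 1024 ≤ 1107 < 2048).

10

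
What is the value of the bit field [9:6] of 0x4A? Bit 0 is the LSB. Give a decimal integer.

1

v = 00001001010
Shift right by 6: 00001
Mask low 4 bits: 0001 = 1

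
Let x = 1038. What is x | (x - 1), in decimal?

1039

x = 10000001110 = 1038
x - 1 = 10000001101
OR    = 10000001111 = 1039
(x | (x - 1) sets all bits below the lowest set bit.)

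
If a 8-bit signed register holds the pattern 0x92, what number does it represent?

pattern = 10010010 (MSB is 1 ⇒ negative)
Invert: 01101101, add 1 → 01101110 = 110, so the value is -110.
(Equivalently: 146 - 2^8 = 146 - 256 = -110.)

-110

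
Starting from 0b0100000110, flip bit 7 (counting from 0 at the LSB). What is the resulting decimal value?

390

x = 0100000110
bit 7 is currently 0; toggle it via x ^ (1 << 7) = x ^ 128
→ 0110000110 = 390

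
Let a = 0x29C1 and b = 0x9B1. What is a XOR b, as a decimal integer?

0x29C1 = 10100111000001
0x9B1 = 00100110110001
XOR → 10000001110000 = 8304

8304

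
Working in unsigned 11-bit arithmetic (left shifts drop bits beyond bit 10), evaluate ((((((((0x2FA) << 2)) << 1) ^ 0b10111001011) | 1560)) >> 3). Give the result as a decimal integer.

195

0x2FA = 01011111010
→ << 2 (mod 2^11) → 01111101000 = 1000
→ << 1 (mod 2^11) → 11111010000 = 2000
0b10111001011 = 10111001011
→ ^ → 01000011011 = 539
1560 = 11000011000
→ | → 11000011011 = 1563
→ >> 3 → 00011000011 = 195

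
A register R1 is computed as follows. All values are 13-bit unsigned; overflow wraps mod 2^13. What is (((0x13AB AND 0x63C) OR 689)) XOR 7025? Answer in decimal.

0x13AB = 1001110101011
0x63C = 0011000111100
→ AND → 0001000101000 = 552
689 = 0001010110001
→ OR → 0001010111001 = 697
7025 = 1101101110001
→ XOR → 1100111001000 = 6600

6600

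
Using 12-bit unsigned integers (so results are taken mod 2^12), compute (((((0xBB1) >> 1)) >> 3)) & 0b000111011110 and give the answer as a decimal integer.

0xBB1 = 101110110001
→ >> 1 → 010111011000 = 1496
→ >> 3 → 000010111011 = 187
0b000111011110 = 000111011110
→ & → 000010011010 = 154

154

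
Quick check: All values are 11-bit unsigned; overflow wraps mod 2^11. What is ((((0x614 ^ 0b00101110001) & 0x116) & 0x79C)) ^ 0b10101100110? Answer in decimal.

1122

0x614 = 11000010100
0b00101110001 = 00101110001
→ ^ → 11101100101 = 1893
0x116 = 00100010110
→ & → 00100000100 = 260
0x79C = 11110011100
→ & → 00100000100 = 260
0b10101100110 = 10101100110
→ ^ → 10001100010 = 1122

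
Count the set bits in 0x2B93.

0x2B93 = 10101110010011
Count the 1s: 1 + 1 + 1 + 1 + 1 + 1 + 1 + 1 = 8

8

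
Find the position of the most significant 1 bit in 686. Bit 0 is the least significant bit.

9

686 = 1010101110
The topmost 1 is at position 9 (since 2^9 = 512 ≤ 686 < 1024).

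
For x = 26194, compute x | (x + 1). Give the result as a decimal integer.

26195

x = 110011001010010 = 26194
x + 1 = 110011001010011
OR    = 110011001010011 = 26195
(x | (x + 1) sets the lowest cleared bit.)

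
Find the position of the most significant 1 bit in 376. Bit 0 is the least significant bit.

376 = 101111000
The topmost 1 is at position 8 (since 2^8 = 256 ≤ 376 < 512).

8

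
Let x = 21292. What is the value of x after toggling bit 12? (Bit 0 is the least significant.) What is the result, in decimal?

x = 101001100101100
bit 12 is currently 1; toggle it via x ^ (1 << 12) = x ^ 4096
→ 100001100101100 = 17196

17196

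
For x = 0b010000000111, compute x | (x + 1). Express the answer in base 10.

1039

x = 10000000111 = 1031
x + 1 = 10000001000
OR    = 10000001111 = 1039
(x | (x + 1) sets the lowest cleared bit.)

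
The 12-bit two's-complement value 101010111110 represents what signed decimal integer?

pattern = 101010111110 (MSB is 1 ⇒ negative)
Invert: 010101000001, add 1 → 010101000010 = 1346, so the value is -1346.
(Equivalently: 2750 - 2^12 = 2750 - 4096 = -1346.)

-1346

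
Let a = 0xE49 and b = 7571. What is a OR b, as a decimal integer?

0xE49 = 0111001001001
7571 = 1110110010011
 OR → 1111111011011 = 8155

8155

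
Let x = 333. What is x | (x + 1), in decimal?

x = 101001101 = 333
x + 1 = 101001110
OR    = 101001111 = 335
(x | (x + 1) sets the lowest cleared bit.)

335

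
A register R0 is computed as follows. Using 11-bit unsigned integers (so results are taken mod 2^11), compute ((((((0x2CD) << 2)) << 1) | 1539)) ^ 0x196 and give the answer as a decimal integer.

2045

0x2CD = 01011001101
→ << 2 (mod 2^11) → 01100110100 = 820
→ << 1 (mod 2^11) → 11001101000 = 1640
1539 = 11000000011
→ | → 11001101011 = 1643
0x196 = 00110010110
→ ^ → 11111111101 = 2045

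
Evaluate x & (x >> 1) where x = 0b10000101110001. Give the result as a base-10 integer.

48

x = 10000101110001 = 8561
x>>1 = 01000010111000
AND  = 00000000110000 = 48
(x & (x >> 1) has a 1 wherever x has two consecutive 1 bits.)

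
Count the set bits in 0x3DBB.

0x3DBB = 11110110111011
Count the 1s: 1 + 1 + 1 + 1 + 1 + 1 + 1 + 1 + 1 + 1 + 1 = 11

11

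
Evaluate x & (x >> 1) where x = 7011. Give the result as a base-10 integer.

x = 1101101100011 = 7011
x>>1 = 0110110110001
AND  = 0100100100001 = 2337
(x & (x >> 1) has a 1 wherever x has two consecutive 1 bits.)

2337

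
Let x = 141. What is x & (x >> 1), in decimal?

4

x = 10001101 = 141
x>>1 = 01000110
AND  = 00000100 = 4
(x & (x >> 1) has a 1 wherever x has two consecutive 1 bits.)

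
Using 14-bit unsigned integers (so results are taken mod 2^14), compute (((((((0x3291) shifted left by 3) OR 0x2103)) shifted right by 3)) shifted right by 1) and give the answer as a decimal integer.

0x3291 = 11001010010001
→ shifted left by 3 (mod 2^14) → 01010010001000 = 5256
0x2103 = 10000100000011
→ OR → 11010110001011 = 13707
→ shifted right by 3 → 00011010110001 = 1713
→ shifted right by 1 → 00001101011000 = 856

856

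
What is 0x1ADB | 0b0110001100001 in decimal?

7931

0x1ADB = 1101011011011
b = 0110001100001
 OR → 1111011111011 = 7931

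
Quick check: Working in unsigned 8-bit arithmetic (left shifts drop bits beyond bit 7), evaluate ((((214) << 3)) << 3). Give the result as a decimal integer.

214 = 11010110
→ << 3 (mod 2^8) → 10110000 = 176
→ << 3 (mod 2^8) → 10000000 = 128

128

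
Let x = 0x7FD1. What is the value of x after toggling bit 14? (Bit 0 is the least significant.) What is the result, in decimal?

x = 111111111010001
bit 14 is currently 1; toggle it via x ^ (1 << 14) = x ^ 16384
→ 011111111010001 = 16337

16337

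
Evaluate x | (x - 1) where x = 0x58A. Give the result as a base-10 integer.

x = 10110001010 = 1418
x - 1 = 10110001001
OR    = 10110001011 = 1419
(x | (x - 1) sets all bits below the lowest set bit.)

1419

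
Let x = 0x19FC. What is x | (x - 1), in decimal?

x = 1100111111100 = 6652
x - 1 = 1100111111011
OR    = 1100111111111 = 6655
(x | (x - 1) sets all bits below the lowest set bit.)

6655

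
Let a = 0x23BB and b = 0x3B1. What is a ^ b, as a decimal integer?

8202

0x23BB = 10001110111011
0x3B1 = 00001110110001
XOR → 10000000001010 = 8202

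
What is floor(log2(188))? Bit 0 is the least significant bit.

7

188 = 10111100
The topmost 1 is at position 7 (since 2^7 = 128 ≤ 188 < 256).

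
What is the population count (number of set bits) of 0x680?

0x680 = 11010000000
Count the 1s: 1 + 1 + 1 = 3

3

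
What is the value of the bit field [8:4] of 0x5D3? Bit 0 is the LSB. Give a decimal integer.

v = 10111010011
Shift right by 4: 1011101
Mask low 5 bits: 11101 = 29

29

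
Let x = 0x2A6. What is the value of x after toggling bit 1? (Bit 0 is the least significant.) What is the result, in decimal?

x = 1010100110
bit 1 is currently 1; toggle it via x ^ (1 << 1) = x ^ 2
→ 1010100100 = 676

676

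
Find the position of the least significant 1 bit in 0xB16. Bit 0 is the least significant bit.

1

0xB16 = 101100010110
Trailing zeros: 1, so the lowest set bit is bit 1 (value 2).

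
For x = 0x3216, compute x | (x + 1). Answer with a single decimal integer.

x = 11001000010110 = 12822
x + 1 = 11001000010111
OR    = 11001000010111 = 12823
(x | (x + 1) sets the lowest cleared bit.)

12823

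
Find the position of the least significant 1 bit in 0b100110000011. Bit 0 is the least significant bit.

0b100110000011 = 100110000011
Trailing zeros: 0, so the lowest set bit is bit 0 (value 1).

0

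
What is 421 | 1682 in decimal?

421 = 00110100101
1682 = 11010010010
 OR → 11110110111 = 1975

1975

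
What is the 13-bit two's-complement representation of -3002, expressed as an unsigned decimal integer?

3002 in 13 bits: 0101110111010
Invert: 1010001000101
Add 1:  1010001000110 = 5190
(Check: 2^13 - 3002 = 8192 - 3002 = 5190.)

5190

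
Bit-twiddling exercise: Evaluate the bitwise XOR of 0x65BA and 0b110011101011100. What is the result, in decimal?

0x65BA = 110010110111010
b = 110011101011100
XOR → 000001011100110 = 742

742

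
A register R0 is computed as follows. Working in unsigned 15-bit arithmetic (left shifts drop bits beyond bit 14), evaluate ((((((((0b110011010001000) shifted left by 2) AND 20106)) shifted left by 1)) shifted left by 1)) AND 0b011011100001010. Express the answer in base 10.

0b110011010001000 = 110011010001000
→ shifted left by 2 (mod 2^15) → 001101000100000 = 6688
20106 = 100111010001010
→ AND → 000101000000000 = 2560
→ shifted left by 1 (mod 2^15) → 001010000000000 = 5120
→ shifted left by 1 (mod 2^15) → 010100000000000 = 10240
0b011011100001010 = 011011100001010
→ AND → 010000000000000 = 8192

8192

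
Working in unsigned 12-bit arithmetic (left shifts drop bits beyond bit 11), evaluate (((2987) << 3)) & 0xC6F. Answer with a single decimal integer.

2987 = 101110101011
→ << 3 (mod 2^12) → 110101011000 = 3416
0xC6F = 110001101111
→ & → 110001001000 = 3144

3144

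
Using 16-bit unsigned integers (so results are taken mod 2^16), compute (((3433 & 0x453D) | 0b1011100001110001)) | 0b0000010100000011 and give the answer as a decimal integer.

48507

3433 = 0000110101101001
0x453D = 0100010100111101
→ & → 0000010100101001 = 1321
0b1011100001110001 = 1011100001110001
→ | → 1011110101111001 = 48505
0b0000010100000011 = 0000010100000011
→ | → 1011110101111011 = 48507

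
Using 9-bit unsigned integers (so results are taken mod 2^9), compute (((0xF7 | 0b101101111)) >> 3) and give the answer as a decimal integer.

0xF7 = 011110111
0b101101111 = 101101111
→ | → 111111111 = 511
→ >> 3 → 000111111 = 63

63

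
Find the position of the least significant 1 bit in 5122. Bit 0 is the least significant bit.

1

5122 = 1010000000010
Trailing zeros: 1, so the lowest set bit is bit 1 (value 2).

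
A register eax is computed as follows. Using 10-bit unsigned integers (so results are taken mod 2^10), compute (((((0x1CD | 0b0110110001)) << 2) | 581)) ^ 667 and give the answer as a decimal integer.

366

0x1CD = 0111001101
0b0110110001 = 0110110001
→ | → 0111111101 = 509
→ << 2 (mod 2^10) → 1111110100 = 1012
581 = 1001000101
→ | → 1111110101 = 1013
667 = 1010011011
→ ^ → 0101101110 = 366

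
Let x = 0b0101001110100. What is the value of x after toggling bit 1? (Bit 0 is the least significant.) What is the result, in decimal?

x = 0101001110100
bit 1 is currently 0; toggle it via x ^ (1 << 1) = x ^ 2
→ 0101001110110 = 2678

2678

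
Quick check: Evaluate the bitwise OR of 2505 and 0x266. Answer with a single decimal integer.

2505 = 100111001001
0x266 = 001001100110
 OR → 101111101111 = 3055

3055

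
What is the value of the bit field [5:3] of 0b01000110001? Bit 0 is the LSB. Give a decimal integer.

6

v = 01000110001
Shift right by 3: 01000110
Mask low 3 bits: 110 = 6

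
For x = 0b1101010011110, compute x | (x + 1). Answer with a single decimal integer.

6815

x = 1101010011110 = 6814
x + 1 = 1101010011111
OR    = 1101010011111 = 6815
(x | (x + 1) sets the lowest cleared bit.)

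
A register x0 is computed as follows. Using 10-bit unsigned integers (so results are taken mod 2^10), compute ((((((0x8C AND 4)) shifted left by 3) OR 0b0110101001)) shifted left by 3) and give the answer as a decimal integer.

328

0x8C = 0010001100
4 = 0000000100
→ AND → 0000000100 = 4
→ shifted left by 3 (mod 2^10) → 0000100000 = 32
0b0110101001 = 0110101001
→ OR → 0110101001 = 425
→ shifted left by 3 (mod 2^10) → 0101001000 = 328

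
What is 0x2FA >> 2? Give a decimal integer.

190

0x2FA = 1011111010
shift right by 2 → 0010111110 = 190
(equivalently, floor(762 / 4))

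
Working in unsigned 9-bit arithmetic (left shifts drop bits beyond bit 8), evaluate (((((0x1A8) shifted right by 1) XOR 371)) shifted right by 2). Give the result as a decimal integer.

105

0x1A8 = 110101000
→ shifted right by 1 → 011010100 = 212
371 = 101110011
→ XOR → 110100111 = 423
→ shifted right by 2 → 001101001 = 105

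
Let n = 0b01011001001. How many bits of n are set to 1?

5

n = 1011001001
Count the 1s: 1 + 1 + 1 + 1 + 1 = 5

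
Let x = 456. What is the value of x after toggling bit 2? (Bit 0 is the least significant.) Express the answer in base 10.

x = 111001000
bit 2 is currently 0; toggle it via x ^ (1 << 2) = x ^ 4
→ 111001100 = 460

460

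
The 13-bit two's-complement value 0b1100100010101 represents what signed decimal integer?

-1771

pattern = 1100100010101 (MSB is 1 ⇒ negative)
Invert: 0011011101010, add 1 → 0011011101011 = 1771, so the value is -1771.
(Equivalently: 6421 - 2^13 = 6421 - 8192 = -1771.)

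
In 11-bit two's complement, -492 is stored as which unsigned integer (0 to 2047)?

1556

492 in 11 bits: 00111101100
Invert: 11000010011
Add 1:  11000010100 = 1556
(Check: 2^11 - 492 = 2048 - 492 = 1556.)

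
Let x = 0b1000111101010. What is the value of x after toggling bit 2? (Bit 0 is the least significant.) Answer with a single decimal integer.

4590

x = 1000111101010
bit 2 is currently 0; toggle it via x ^ (1 << 2) = x ^ 4
→ 1000111101110 = 4590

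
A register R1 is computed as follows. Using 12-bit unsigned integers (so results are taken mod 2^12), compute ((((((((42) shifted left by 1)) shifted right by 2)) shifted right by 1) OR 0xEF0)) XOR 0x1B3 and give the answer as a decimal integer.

3913

42 = 000000101010
→ shifted left by 1 (mod 2^12) → 000001010100 = 84
→ shifted right by 2 → 000000010101 = 21
→ shifted right by 1 → 000000001010 = 10
0xEF0 = 111011110000
→ OR → 111011111010 = 3834
0x1B3 = 000110110011
→ XOR → 111101001001 = 3913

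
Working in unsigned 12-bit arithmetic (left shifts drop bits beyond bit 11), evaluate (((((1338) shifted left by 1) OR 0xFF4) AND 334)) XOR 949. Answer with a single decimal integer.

753

1338 = 010100111010
→ shifted left by 1 (mod 2^12) → 101001110100 = 2676
0xFF4 = 111111110100
→ OR → 111111110100 = 4084
334 = 000101001110
→ AND → 000101000100 = 324
949 = 001110110101
→ XOR → 001011110001 = 753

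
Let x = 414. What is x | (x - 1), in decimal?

415

x = 110011110 = 414
x - 1 = 110011101
OR    = 110011111 = 415
(x | (x - 1) sets all bits below the lowest set bit.)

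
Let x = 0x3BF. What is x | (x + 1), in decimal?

x = 1110111111 = 959
x + 1 = 1111000000
OR    = 1111111111 = 1023
(x | (x + 1) sets the lowest cleared bit.)

1023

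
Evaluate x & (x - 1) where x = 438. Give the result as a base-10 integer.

436

x = 110110110 = 438
x - 1 = 110110101
AND   = 110110100 = 436
(x & (x - 1) clears the lowest set bit of x.)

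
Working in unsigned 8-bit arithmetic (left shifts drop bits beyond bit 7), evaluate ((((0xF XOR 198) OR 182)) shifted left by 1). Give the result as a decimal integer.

254

0xF = 00001111
198 = 11000110
→ XOR → 11001001 = 201
182 = 10110110
→ OR → 11111111 = 255
→ shifted left by 1 (mod 2^8) → 11111110 = 254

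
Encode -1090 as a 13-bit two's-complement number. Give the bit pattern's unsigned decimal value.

1090 in 13 bits: 0010001000010
Invert: 1101110111101
Add 1:  1101110111110 = 7102
(Check: 2^13 - 1090 = 8192 - 1090 = 7102.)

7102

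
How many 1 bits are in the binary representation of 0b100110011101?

n = 100110011101
Count the 1s: 1 + 1 + 1 + 1 + 1 + 1 + 1 = 7

7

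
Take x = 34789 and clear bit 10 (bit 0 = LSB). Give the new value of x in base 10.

33765

x = 1000011111100101
bit 10 is currently 1; clear it via x & ~(1 << 10) = x & ~1024
→ 1000001111100101 = 33765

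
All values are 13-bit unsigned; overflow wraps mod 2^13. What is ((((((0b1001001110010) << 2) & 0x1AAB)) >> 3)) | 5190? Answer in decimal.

0b1001001110010 = 1001001110010
→ << 2 (mod 2^13) → 0100111001000 = 2504
0x1AAB = 1101010101011
→ & → 0100010001000 = 2184
→ >> 3 → 0000100010001 = 273
5190 = 1010001000110
→ | → 1010101010111 = 5463

5463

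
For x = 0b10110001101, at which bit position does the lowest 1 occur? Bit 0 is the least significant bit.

0

0b10110001101 = 10110001101
Trailing zeros: 0, so the lowest set bit is bit 0 (value 1).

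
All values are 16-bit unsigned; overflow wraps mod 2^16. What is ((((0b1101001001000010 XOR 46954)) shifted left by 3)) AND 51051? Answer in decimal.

320

0b1101001001000010 = 1101001001000010
46954 = 1011011101101010
→ XOR → 0110010100101000 = 25896
→ shifted left by 3 (mod 2^16) → 0010100101000000 = 10560
51051 = 1100011101101011
→ AND → 0000000101000000 = 320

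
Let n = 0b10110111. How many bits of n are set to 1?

6

n = 10110111
Count the 1s: 1 + 1 + 1 + 1 + 1 + 1 = 6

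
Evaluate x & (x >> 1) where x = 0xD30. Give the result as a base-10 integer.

x = 110100110000 = 3376
x>>1 = 011010011000
AND  = 010000010000 = 1040
(x & (x >> 1) has a 1 wherever x has two consecutive 1 bits.)

1040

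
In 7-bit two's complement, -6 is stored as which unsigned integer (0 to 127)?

122

6 in 7 bits: 0000110
Invert: 1111001
Add 1:  1111010 = 122
(Check: 2^7 - 6 = 128 - 6 = 122.)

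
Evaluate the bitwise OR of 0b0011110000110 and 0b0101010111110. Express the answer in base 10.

4030

a = 011110000110
b = 101010111110
 OR → 111110111110 = 4030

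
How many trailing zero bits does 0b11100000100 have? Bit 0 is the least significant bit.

2

0b11100000100 = 11100000100
Trailing zeros: 2, so the lowest set bit is bit 2 (value 4).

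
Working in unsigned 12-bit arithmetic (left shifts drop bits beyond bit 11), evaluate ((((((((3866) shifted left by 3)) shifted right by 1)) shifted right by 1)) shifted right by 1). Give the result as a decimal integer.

282

3866 = 111100011010
→ shifted left by 3 (mod 2^12) → 100011010000 = 2256
→ shifted right by 1 → 010001101000 = 1128
→ shifted right by 1 → 001000110100 = 564
→ shifted right by 1 → 000100011010 = 282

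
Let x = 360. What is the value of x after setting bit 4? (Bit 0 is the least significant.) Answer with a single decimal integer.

376

x = 00101101000
bit 4 is currently 0; set it via x | (1 << 4) = x | 16
→ 00101111000 = 376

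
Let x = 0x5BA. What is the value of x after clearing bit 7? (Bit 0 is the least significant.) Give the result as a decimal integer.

x = 10110111010
bit 7 is currently 1; clear it via x & ~(1 << 7) = x & ~128
→ 10100111010 = 1338

1338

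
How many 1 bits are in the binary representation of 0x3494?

6

0x3494 = 11010010010100
Count the 1s: 1 + 1 + 1 + 1 + 1 + 1 = 6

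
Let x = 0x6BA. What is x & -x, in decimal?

x = 11010111010 = 1722
-x (two's complement) = …00101000110
AND   = 00000000010 = 2
(x & -x isolates the lowest set bit of x.)

2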